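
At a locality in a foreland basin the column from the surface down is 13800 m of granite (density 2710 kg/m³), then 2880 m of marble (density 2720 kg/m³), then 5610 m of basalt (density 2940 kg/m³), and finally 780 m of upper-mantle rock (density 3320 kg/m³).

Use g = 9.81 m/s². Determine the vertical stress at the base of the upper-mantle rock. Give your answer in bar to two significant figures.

6300 bar

granite: 2710 kg/m³ × 9.81 m/s² × 13800 m = 3.669×10^8 Pa = 3669 bar
marble: 2720 kg/m³ × 9.81 m/s² × 2880 m = 7.685×10^7 Pa = 768.5 bar
basalt: 2940 kg/m³ × 9.81 m/s² × 5610 m = 1.618×10^8 Pa = 1618 bar
upper-mantle rock: 3320 kg/m³ × 9.81 m/s² × 780 m = 2.540×10^7 Pa = 254.0 bar
Total = 3669 + 768.5 + 1618 + 254.0 = 6309.3 bar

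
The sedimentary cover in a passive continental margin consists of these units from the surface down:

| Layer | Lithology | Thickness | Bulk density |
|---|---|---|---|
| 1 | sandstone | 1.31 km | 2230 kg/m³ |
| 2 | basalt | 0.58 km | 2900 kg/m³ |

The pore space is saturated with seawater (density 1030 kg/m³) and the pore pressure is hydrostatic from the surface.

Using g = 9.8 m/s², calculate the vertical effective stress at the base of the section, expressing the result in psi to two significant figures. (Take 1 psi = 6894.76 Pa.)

Overburden (lithostatic) stress σ_v:
sandstone: 2230 kg/m³ × 9.8 m/s² × 1310 m = 2.863×10^7 Pa = 28.63 MPa
basalt: 2900 kg/m³ × 9.8 m/s² × 580 m = 1.648×10^7 Pa = 16.48 MPa
Total = 28.63 + 16.48 = 45.112 MPa
Pore pressure P_p = 1030 kg/m³ × 9.8 m/s² × 1890 m = 1.908×10^7 Pa = 19.08 MPa
Effective stress σ' = σ_v − P_p = 45.11 − 19.08 = 26.035 MPa = 3776.0 psi

3800 psi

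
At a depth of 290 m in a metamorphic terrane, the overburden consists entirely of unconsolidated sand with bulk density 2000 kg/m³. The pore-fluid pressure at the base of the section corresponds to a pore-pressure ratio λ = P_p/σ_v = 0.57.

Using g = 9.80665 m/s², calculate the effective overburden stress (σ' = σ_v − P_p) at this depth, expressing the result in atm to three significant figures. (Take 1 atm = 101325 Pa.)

Overburden (lithostatic) stress σ_v:
unconsolidated sand: 2000 kg/m³ × 9.80665 m/s² × 290 m = 5.688×10^6 Pa = 5.688 MPa
Pore pressure P_p = λ·σ_v = 0.57 × 5.688 MPa = 3.242 MPa
Effective stress σ' = σ_v − P_p = 5.688 − 3.242 = 2.4458 MPa = 24.138 atm

24.1 atm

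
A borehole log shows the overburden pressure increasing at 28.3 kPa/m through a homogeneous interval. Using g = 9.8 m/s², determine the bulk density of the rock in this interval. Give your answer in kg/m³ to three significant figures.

2890 kg/m³

ρ = (dP/dz)/g = 28.3 kPa/m / 9.8 m/s² = 28300 Pa/m / 9.8 m/s² = 2887.8 kg/m³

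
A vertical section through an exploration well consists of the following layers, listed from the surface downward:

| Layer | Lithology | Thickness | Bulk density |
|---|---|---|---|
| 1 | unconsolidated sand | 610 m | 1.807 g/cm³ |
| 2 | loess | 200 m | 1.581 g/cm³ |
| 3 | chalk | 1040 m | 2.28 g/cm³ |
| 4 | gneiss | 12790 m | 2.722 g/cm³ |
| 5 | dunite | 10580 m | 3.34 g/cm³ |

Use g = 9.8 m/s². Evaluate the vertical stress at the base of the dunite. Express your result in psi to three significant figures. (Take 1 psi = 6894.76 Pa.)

unconsolidated sand: 1807 kg/m³ × 9.8 m/s² × 610 m = 1.080×10^7 Pa = 1567 psi
loess: 1581 kg/m³ × 9.8 m/s² × 200 m = 3.099×10^6 Pa = 449.4 psi
chalk: 2280 kg/m³ × 9.8 m/s² × 1040 m = 2.324×10^7 Pa = 3370 psi
gneiss: 2722 kg/m³ × 9.8 m/s² × 12790 m = 3.412×10^8 Pa = 49484 psi
dunite: 3340 kg/m³ × 9.8 m/s² × 10580 m = 3.463×10^8 Pa = 50227 psi
Total = 1567 + 449.4 + 3370 + 49484 + 50227 = 1.0510×10^5 psi

105000 psi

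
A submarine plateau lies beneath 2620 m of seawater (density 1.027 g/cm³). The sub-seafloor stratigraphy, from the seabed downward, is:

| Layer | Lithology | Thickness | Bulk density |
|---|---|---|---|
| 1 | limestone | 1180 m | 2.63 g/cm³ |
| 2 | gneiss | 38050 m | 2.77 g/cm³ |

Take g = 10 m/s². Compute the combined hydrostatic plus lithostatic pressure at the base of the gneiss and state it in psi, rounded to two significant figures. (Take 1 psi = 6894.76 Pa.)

seawater: 1027 kg/m³ × 10 m/s² × 2620 m = 2.691×10^7 Pa = 3903 psi
limestone: 2630 kg/m³ × 10 m/s² × 1180 m = 3.103×10^7 Pa = 4501 psi
gneiss: 2770 kg/m³ × 10 m/s² × 38050 m = 1.054×10^9 Pa = 1.529×10^5 psi
Total = 3903 + 4501 + 1.529×10^5 = 1.6127×10^5 psi

160000 psi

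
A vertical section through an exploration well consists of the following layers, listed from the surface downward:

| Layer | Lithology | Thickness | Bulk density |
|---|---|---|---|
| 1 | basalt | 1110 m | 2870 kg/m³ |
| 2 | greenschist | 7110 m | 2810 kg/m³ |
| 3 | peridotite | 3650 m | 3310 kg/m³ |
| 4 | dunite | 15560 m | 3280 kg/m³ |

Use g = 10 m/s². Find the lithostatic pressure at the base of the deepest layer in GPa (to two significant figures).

basalt: 2870 kg/m³ × 10 m/s² × 1110 m = 3.186×10^7 Pa = 0.03186 GPa
greenschist: 2810 kg/m³ × 10 m/s² × 7110 m = 1.998×10^8 Pa = 0.1998 GPa
peridotite: 3310 kg/m³ × 10 m/s² × 3650 m = 1.208×10^8 Pa = 0.1208 GPa
dunite: 3280 kg/m³ × 10 m/s² × 15560 m = 5.104×10^8 Pa = 0.5104 GPa
Total = 0.03186 + 0.1998 + 0.1208 + 0.5104 = 0.86283 GPa

0.86 GPa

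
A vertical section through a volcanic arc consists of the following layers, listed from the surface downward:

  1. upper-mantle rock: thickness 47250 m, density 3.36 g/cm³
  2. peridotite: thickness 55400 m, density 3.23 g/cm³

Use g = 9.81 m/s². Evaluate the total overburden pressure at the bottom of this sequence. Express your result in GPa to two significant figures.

upper-mantle rock: 3360 kg/m³ × 9.81 m/s² × 47250 m = 1.557×10^9 Pa = 1.557 GPa
peridotite: 3230 kg/m³ × 9.81 m/s² × 55400 m = 1.755×10^9 Pa = 1.755 GPa
Total = 1.557 + 1.755 = 3.3129 GPa

3.3 GPa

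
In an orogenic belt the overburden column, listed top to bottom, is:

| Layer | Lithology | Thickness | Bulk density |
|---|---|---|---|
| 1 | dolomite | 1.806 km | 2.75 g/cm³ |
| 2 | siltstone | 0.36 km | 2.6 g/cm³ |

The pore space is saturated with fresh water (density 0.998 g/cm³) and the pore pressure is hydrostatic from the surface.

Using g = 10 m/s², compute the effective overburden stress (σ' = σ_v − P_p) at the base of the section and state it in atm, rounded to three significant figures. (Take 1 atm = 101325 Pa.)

369 atm

Overburden (lithostatic) stress σ_v:
dolomite: 2750 kg/m³ × 10 m/s² × 1806 m = 4.966×10^7 Pa = 49.66 MPa
siltstone: 2600 kg/m³ × 10 m/s² × 360 m = 9.360×10^6 Pa = 9.360 MPa
Total = 49.66 + 9.360 = 59.025 MPa
Pore pressure P_p = 998 kg/m³ × 10 m/s² × 2166 m = 2.162×10^7 Pa = 21.62 MPa
Effective stress σ' = σ_v − P_p = 59.02 − 21.62 = 37.408 MPa = 369.19 atm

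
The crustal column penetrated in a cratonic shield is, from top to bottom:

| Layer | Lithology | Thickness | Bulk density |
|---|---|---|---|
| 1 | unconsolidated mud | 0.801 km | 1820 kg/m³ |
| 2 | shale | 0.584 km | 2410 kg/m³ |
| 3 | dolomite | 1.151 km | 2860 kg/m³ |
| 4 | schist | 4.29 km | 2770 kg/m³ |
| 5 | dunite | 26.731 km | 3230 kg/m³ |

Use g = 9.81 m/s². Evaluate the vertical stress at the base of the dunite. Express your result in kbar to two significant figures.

10 kbar

unconsolidated mud: 1820 kg/m³ × 9.81 m/s² × 801 m = 1.430×10^7 Pa = 0.1430 kbar
shale: 2410 kg/m³ × 9.81 m/s² × 584 m = 1.381×10^7 Pa = 0.1381 kbar
dolomite: 2860 kg/m³ × 9.81 m/s² × 1151 m = 3.229×10^7 Pa = 0.3229 kbar
schist: 2770 kg/m³ × 9.81 m/s² × 4290 m = 1.166×10^8 Pa = 1.166 kbar
dunite: 3230 kg/m³ × 9.81 m/s² × 26731 m = 8.470×10^8 Pa = 8.470 kbar
Total = 0.1430 + 0.1381 + 0.3229 + 1.166 + 8.470 = 10.240 kbar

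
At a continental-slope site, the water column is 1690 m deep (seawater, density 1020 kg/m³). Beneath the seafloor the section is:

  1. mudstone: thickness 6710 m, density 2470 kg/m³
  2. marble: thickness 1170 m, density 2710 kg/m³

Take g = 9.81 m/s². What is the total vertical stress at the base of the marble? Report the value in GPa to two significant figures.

seawater: 1020 kg/m³ × 9.81 m/s² × 1690 m = 1.691×10^7 Pa = 0.01691 GPa
mudstone: 2470 kg/m³ × 9.81 m/s² × 6710 m = 1.626×10^8 Pa = 0.1626 GPa
marble: 2710 kg/m³ × 9.81 m/s² × 1170 m = 3.110×10^7 Pa = 0.03110 GPa
Total = 0.01691 + 0.1626 + 0.03110 = 0.21060 GPa

0.21 GPa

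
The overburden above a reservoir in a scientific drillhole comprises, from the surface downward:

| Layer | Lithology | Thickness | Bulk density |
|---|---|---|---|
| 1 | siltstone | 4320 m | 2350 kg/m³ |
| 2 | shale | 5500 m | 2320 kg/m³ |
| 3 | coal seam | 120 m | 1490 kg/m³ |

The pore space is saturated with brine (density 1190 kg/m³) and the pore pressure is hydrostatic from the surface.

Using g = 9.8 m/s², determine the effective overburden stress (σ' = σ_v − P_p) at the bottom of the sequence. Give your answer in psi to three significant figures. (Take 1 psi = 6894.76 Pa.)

16000 psi

Overburden (lithostatic) stress σ_v:
siltstone: 2350 kg/m³ × 9.8 m/s² × 4320 m = 9.949×10^7 Pa = 99.49 MPa
shale: 2320 kg/m³ × 9.8 m/s² × 5500 m = 1.250×10^8 Pa = 125.0 MPa
coal seam: 1490 kg/m³ × 9.8 m/s² × 120 m = 1.752×10^6 Pa = 1.752 MPa
Total = 99.49 + 125.0 + 1.752 = 226.29 MPa
Pore pressure P_p = 1190 kg/m³ × 9.8 m/s² × 9940 m = 1.159×10^8 Pa = 115.9 MPa
Effective stress σ' = σ_v − P_p = 226.3 − 115.9 = 110.37 MPa = 16008 psi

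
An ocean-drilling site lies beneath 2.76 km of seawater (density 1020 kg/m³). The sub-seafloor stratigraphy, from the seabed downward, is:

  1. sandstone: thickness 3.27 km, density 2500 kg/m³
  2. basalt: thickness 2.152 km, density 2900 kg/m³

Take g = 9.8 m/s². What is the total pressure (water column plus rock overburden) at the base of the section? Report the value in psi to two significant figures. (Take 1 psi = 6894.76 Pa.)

seawater: 1020 kg/m³ × 9.8 m/s² × 2760 m = 2.759×10^7 Pa = 4001 psi
sandstone: 2500 kg/m³ × 9.8 m/s² × 3270 m = 8.011×10^7 Pa = 11620 psi
basalt: 2900 kg/m³ × 9.8 m/s² × 2152 m = 6.116×10^7 Pa = 8870 psi
Total = 4001 + 11620 + 8870 = 24492 psi

24000 psi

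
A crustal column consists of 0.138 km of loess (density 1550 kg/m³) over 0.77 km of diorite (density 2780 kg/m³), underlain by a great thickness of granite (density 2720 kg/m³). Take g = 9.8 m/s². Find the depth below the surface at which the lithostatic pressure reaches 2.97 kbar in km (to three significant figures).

11.2 km

Pressure at base of upper layers: 1550×9.8×138 + 2780×9.8×770 = 2.307×10^7 Pa = 0.2307 kbar
Remaining pressure to be supplied by granite: 2.970×10^8 − 2.307×10^7 = 2.739×10^8 Pa
Additional depth in granite = 2.739×10^8 Pa / (2720 kg/m³ × 9.8 m/s²) = 10276 m
Total depth = 908 m + 10276 m = 11184 m
= 11.184 km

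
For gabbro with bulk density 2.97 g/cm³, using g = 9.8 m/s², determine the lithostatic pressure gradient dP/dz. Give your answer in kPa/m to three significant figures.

29.1 kPa/m

dP/dz = ρg = 2970 kg/m³ × 9.8 m/s² = 29106 Pa/m
= 29106 Pa/m × (1 kPa/m / 1000.0 Pa/m) = 29.106 kPa/m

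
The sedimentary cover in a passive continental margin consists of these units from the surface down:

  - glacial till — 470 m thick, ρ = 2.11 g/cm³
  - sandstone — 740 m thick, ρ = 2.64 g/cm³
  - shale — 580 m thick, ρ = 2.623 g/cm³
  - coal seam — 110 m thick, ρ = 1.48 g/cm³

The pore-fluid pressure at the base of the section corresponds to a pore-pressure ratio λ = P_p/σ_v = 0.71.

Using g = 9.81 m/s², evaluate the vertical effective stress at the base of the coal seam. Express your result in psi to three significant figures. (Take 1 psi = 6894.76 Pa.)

Overburden (lithostatic) stress σ_v:
glacial till: 2110 kg/m³ × 9.81 m/s² × 470 m = 9.729×10^6 Pa = 9.729 MPa
sandstone: 2640 kg/m³ × 9.81 m/s² × 740 m = 1.916×10^7 Pa = 19.16 MPa
shale: 2623 kg/m³ × 9.81 m/s² × 580 m = 1.492×10^7 Pa = 14.92 MPa
coal seam: 1480 kg/m³ × 9.81 m/s² × 110 m = 1.597×10^6 Pa = 1.597 MPa
Total = 9.729 + 19.16 + 14.92 + 1.597 = 45.415 MPa
Pore pressure P_p = λ·σ_v = 0.71 × 45.41 MPa = 32.24 MPa
Effective stress σ' = σ_v − P_p = 45.41 − 32.24 = 13.170 MPa = 1910.2 psi

1910 psi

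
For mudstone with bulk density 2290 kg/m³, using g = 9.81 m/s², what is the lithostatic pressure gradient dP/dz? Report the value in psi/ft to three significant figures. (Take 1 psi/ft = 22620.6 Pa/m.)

dP/dz = ρg = 2290 kg/m³ × 9.81 m/s² = 22465 Pa/m
= 22465 Pa/m × (1 psi/ft / 22621 Pa/m) = 0.99312 psi/ft

0.993 psi/ft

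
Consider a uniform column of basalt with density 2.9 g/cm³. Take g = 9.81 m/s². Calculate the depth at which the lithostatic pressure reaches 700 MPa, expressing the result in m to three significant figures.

h = P/(ρg) = 700 MPa / (2900 kg/m³ × 9.81 m/s²) = 7.000×10^8 Pa / 28449 Pa/m = 24605 m

24600 m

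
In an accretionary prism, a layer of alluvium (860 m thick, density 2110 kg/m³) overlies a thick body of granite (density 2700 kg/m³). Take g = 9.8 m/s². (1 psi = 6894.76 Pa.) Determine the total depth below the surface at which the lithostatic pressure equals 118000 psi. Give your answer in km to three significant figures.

Pressure at base of upper layers: 2110×9.8×860 = 1.778×10^7 Pa = 2579 psi
Remaining pressure to be supplied by granite: 8.136×10^8 − 1.778×10^7 = 7.958×10^8 Pa
Additional depth in granite = 7.958×10^8 Pa / (2700 kg/m³ × 9.8 m/s²) = 30076 m
Total depth = 860 m + 30076 m = 30936 m
= 30.936 km

30.9 km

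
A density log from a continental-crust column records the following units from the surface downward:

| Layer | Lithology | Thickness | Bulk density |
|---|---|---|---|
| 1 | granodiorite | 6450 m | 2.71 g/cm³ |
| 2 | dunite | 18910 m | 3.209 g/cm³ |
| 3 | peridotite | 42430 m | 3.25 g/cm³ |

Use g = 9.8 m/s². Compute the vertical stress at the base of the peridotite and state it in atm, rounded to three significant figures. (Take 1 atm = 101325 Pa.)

granodiorite: 2710 kg/m³ × 9.8 m/s² × 6450 m = 1.713×10^8 Pa = 1691 atm
dunite: 3209 kg/m³ × 9.8 m/s² × 18910 m = 5.947×10^8 Pa = 5869 atm
peridotite: 3250 kg/m³ × 9.8 m/s² × 42430 m = 1.351×10^9 Pa = 13337 atm
Total = 1691 + 5869 + 13337 = 20897 atm

20900 atm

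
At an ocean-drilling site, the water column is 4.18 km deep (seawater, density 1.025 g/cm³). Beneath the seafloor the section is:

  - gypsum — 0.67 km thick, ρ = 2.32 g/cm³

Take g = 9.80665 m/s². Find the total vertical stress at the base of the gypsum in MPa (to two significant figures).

seawater: 1025 kg/m³ × 9.80665 m/s² × 4180 m = 4.202×10^7 Pa = 42.02 MPa
gypsum: 2320 kg/m³ × 9.80665 m/s² × 670 m = 1.524×10^7 Pa = 15.24 MPa
Total = 42.02 + 15.24 = 57.260 MPa

57 MPa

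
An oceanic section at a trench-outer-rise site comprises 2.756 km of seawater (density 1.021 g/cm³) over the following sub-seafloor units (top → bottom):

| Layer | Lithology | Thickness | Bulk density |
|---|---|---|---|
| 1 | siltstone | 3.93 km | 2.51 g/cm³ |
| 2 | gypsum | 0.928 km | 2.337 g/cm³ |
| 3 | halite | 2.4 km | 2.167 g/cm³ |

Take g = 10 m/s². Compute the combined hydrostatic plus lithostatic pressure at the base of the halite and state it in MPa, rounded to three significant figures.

200 MPa

seawater: 1021 kg/m³ × 10 m/s² × 2756 m = 2.814×10^7 Pa = 28.14 MPa
siltstone: 2510 kg/m³ × 10 m/s² × 3930 m = 9.864×10^7 Pa = 98.64 MPa
gypsum: 2337 kg/m³ × 10 m/s² × 928 m = 2.169×10^7 Pa = 21.69 MPa
halite: 2167 kg/m³ × 10 m/s² × 2400 m = 5.201×10^7 Pa = 52.01 MPa
Total = 28.14 + 98.64 + 21.69 + 52.01 = 200.48 MPa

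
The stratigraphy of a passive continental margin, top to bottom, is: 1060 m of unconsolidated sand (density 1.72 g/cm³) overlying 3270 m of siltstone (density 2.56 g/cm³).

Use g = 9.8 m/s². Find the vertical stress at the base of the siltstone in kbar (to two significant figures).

unconsolidated sand: 1720 kg/m³ × 9.8 m/s² × 1060 m = 1.787×10^7 Pa = 0.1787 kbar
siltstone: 2560 kg/m³ × 9.8 m/s² × 3270 m = 8.204×10^7 Pa = 0.8204 kbar
Total = 0.1787 + 0.8204 = 0.99905 kbar

1.0 kbar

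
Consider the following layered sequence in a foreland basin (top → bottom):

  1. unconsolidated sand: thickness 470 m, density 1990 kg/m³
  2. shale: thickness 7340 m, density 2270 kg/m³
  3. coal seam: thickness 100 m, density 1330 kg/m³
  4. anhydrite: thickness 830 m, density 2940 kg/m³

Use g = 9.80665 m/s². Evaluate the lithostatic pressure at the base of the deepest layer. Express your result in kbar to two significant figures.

unconsolidated sand: 1990 kg/m³ × 9.80665 m/s² × 470 m = 9.172×10^6 Pa = 0.09172 kbar
shale: 2270 kg/m³ × 9.80665 m/s² × 7340 m = 1.634×10^8 Pa = 1.634 kbar
coal seam: 1330 kg/m³ × 9.80665 m/s² × 100 m = 1.304×10^6 Pa = 0.01304 kbar
anhydrite: 2940 kg/m³ × 9.80665 m/s² × 830 m = 2.393×10^7 Pa = 0.2393 kbar
Total = 0.09172 + 1.634 + 0.01304 + 0.2393 = 1.9780 kbar

2.0 kbar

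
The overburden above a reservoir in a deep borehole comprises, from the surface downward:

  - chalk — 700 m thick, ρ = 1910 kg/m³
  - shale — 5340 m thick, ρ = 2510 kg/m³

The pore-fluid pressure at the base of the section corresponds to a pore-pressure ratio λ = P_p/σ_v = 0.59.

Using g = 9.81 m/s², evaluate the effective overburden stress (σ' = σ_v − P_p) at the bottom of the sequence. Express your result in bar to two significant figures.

Overburden (lithostatic) stress σ_v:
chalk: 1910 kg/m³ × 9.81 m/s² × 700 m = 1.312×10^7 Pa = 13.12 MPa
shale: 2510 kg/m³ × 9.81 m/s² × 5340 m = 1.315×10^8 Pa = 131.5 MPa
Total = 13.12 + 131.5 = 144.60 MPa
Pore pressure P_p = λ·σ_v = 0.59 × 144.6 MPa = 85.32 MPa
Effective stress σ' = σ_v − P_p = 144.6 − 85.32 = 59.287 MPa = 592.87 bar

590 bar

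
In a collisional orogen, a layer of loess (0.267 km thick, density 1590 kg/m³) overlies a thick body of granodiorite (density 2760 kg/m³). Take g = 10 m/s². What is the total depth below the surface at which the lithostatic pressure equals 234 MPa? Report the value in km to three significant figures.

Pressure at base of upper layers: 1590×10×267 = 4.245×10^6 Pa = 4.245 MPa
Remaining pressure to be supplied by granodiorite: 2.340×10^8 − 4.245×10^6 = 2.298×10^8 Pa
Additional depth in granodiorite = 2.298×10^8 Pa / (2760 kg/m³ × 10 m/s²) = 8324.4 m
Total depth = 267 m + 8324.4 m = 8591.4 m
= 8.5914 km

8.59 km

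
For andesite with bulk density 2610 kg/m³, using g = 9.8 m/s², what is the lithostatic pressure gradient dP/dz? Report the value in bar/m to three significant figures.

dP/dz = ρg = 2610 kg/m³ × 9.8 m/s² = 25578 Pa/m
= 25578 Pa/m × (1 bar/m / 1.0000×10^5 Pa/m) = 0.25578 bar/m

0.256 bar/m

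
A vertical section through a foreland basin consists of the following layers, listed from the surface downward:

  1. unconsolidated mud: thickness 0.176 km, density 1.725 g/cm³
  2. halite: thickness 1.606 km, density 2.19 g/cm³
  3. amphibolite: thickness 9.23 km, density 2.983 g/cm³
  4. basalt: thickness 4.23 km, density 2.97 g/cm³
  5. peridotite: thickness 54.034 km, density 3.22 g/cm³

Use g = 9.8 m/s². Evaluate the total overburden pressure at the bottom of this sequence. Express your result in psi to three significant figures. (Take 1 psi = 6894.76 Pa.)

310000 psi

unconsolidated mud: 1725 kg/m³ × 9.8 m/s² × 176 m = 2.975×10^6 Pa = 431.5 psi
halite: 2190 kg/m³ × 9.8 m/s² × 1606 m = 3.447×10^7 Pa = 4999 psi
amphibolite: 2983 kg/m³ × 9.8 m/s² × 9230 m = 2.698×10^8 Pa = 39135 psi
basalt: 2970 kg/m³ × 9.8 m/s² × 4230 m = 1.231×10^8 Pa = 17857 psi
peridotite: 3220 kg/m³ × 9.8 m/s² × 54034 m = 1.705×10^9 Pa = 2.473×10^5 psi
Total = 431.5 + 4999 + 39135 + 17857 + 2.473×10^5 = 3.0973×10^5 psi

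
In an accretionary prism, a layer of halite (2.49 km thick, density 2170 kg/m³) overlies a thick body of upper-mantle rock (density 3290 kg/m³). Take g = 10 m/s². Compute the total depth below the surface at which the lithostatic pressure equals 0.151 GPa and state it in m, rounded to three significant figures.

Pressure at base of upper layers: 2170×10×2490 = 5.403×10^7 Pa = 0.05403 GPa
Remaining pressure to be supplied by upper-mantle rock: 1.510×10^8 − 5.403×10^7 = 9.697×10^7 Pa
Additional depth in upper-mantle rock = 9.697×10^7 Pa / (3290 kg/m³ × 10 m/s²) = 2947.3 m
Total depth = 2490 m + 2947.3 m = 5437.3 m

5440 m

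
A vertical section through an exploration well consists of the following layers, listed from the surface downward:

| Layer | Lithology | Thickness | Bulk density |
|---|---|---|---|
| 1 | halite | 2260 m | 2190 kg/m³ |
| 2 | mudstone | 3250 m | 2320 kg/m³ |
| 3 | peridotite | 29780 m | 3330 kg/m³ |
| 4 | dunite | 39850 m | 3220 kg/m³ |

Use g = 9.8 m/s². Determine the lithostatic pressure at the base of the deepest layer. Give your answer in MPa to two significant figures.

2400 MPa

halite: 2190 kg/m³ × 9.8 m/s² × 2260 m = 4.850×10^7 Pa = 48.50 MPa
mudstone: 2320 kg/m³ × 9.8 m/s² × 3250 m = 7.389×10^7 Pa = 73.89 MPa
peridotite: 3330 kg/m³ × 9.8 m/s² × 29780 m = 9.718×10^8 Pa = 971.8 MPa
dunite: 3220 kg/m³ × 9.8 m/s² × 39850 m = 1.258×10^9 Pa = 1258 MPa
Total = 48.50 + 73.89 + 971.8 + 1258 = 2351.7 MPa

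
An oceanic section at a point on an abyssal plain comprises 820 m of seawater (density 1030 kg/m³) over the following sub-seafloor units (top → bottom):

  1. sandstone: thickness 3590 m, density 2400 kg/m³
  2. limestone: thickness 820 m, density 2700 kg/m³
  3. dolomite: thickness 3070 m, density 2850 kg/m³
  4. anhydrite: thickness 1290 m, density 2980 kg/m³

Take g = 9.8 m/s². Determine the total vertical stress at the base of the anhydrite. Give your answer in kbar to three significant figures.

2.38 kbar

seawater: 1030 kg/m³ × 9.8 m/s² × 820 m = 8.277×10^6 Pa = 0.08277 kbar
sandstone: 2400 kg/m³ × 9.8 m/s² × 3590 m = 8.444×10^7 Pa = 0.8444 kbar
limestone: 2700 kg/m³ × 9.8 m/s² × 820 m = 2.170×10^7 Pa = 0.2170 kbar
dolomite: 2850 kg/m³ × 9.8 m/s² × 3070 m = 8.575×10^7 Pa = 0.8575 kbar
anhydrite: 2980 kg/m³ × 9.8 m/s² × 1290 m = 3.767×10^7 Pa = 0.3767 kbar
Total = 0.08277 + 0.8444 + 0.2170 + 0.8575 + 0.3767 = 2.3783 kbar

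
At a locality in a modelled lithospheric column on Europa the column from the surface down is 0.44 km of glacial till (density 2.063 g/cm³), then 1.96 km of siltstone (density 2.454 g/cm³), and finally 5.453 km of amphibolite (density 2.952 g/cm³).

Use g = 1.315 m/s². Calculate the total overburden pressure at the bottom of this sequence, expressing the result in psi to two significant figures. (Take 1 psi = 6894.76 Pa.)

glacial till: 2063 kg/m³ × 1.315 m/s² × 440 m = 1.194×10^6 Pa = 173.1 psi
siltstone: 2454 kg/m³ × 1.315 m/s² × 1960 m = 6.325×10^6 Pa = 917.4 psi
amphibolite: 2952 kg/m³ × 1.315 m/s² × 5453 m = 2.117×10^7 Pa = 3070 psi
Total = 173.1 + 917.4 + 3070 = 4160.6 psi

4200 psi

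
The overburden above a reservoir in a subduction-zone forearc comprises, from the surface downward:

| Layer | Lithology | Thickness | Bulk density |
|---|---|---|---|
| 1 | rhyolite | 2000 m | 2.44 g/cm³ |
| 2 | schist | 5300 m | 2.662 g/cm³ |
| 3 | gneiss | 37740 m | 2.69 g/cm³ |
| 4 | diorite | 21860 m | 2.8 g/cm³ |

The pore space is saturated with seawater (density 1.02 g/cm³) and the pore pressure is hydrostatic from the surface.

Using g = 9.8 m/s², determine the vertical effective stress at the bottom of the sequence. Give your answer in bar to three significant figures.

Overburden (lithostatic) stress σ_v:
rhyolite: 2440 kg/m³ × 9.8 m/s² × 2000 m = 4.782×10^7 Pa = 47.82 MPa
schist: 2662 kg/m³ × 9.8 m/s² × 5300 m = 1.383×10^8 Pa = 138.3 MPa
gneiss: 2690 kg/m³ × 9.8 m/s² × 37740 m = 9.949×10^8 Pa = 994.9 MPa
diorite: 2800 kg/m³ × 9.8 m/s² × 21860 m = 5.998×10^8 Pa = 599.8 MPa
Total = 47.82 + 138.3 + 994.9 + 599.8 = 1780.8 MPa
Pore pressure P_p = 1020 kg/m³ × 9.8 m/s² × 66900 m = 6.687×10^8 Pa = 668.7 MPa
Effective stress σ' = σ_v − P_p = 1781 − 668.7 = 1112.1 MPa = 11121 bar

11100 bar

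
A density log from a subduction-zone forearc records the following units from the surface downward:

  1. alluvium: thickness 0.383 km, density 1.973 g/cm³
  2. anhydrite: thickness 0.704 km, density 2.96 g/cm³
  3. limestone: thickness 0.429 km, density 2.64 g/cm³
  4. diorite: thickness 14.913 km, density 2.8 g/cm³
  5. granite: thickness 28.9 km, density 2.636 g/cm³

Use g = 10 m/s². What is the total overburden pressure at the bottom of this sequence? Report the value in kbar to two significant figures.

alluvium: 1973 kg/m³ × 10 m/s² × 383 m = 7.557×10^6 Pa = 0.07557 kbar
anhydrite: 2960 kg/m³ × 10 m/s² × 704 m = 2.084×10^7 Pa = 0.2084 kbar
limestone: 2640 kg/m³ × 10 m/s² × 429 m = 1.133×10^7 Pa = 0.1133 kbar
diorite: 2800 kg/m³ × 10 m/s² × 14913 m = 4.176×10^8 Pa = 4.176 kbar
granite: 2636 kg/m³ × 10 m/s² × 28900 m = 7.618×10^8 Pa = 7.618 kbar
Total = 0.07557 + 0.2084 + 0.1133 + 4.176 + 7.618 = 12.191 kbar

12 kbar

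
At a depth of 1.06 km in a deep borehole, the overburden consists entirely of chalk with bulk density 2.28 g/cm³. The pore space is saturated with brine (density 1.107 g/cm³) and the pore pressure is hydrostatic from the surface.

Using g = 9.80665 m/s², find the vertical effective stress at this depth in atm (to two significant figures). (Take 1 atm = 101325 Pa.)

120 atm

Overburden (lithostatic) stress σ_v:
chalk: 2280 kg/m³ × 9.80665 m/s² × 1060 m = 2.370×10^7 Pa = 23.70 MPa
Pore pressure P_p = 1107 kg/m³ × 9.80665 m/s² × 1060 m = 1.151×10^7 Pa = 11.51 MPa
Effective stress σ' = σ_v − P_p = 23.70 − 11.51 = 12.193 MPa = 120.34 atm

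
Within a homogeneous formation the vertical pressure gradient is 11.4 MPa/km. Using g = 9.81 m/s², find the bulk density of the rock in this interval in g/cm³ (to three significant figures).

1.16 g/cm³

ρ = (dP/dz)/g = 11.4 MPa/km / 9.81 m/s² = 11400 Pa/m / 9.81 m/s² = 1162.1 kg/m³
= 1.162 g/cm³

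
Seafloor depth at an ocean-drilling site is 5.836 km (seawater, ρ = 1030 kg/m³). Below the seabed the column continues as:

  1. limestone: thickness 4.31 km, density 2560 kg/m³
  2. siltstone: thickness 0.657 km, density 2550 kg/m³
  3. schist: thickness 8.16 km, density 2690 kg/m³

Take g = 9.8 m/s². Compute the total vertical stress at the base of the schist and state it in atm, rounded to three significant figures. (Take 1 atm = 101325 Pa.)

3930 atm

seawater: 1030 kg/m³ × 9.8 m/s² × 5836 m = 5.891×10^7 Pa = 581.4 atm
limestone: 2560 kg/m³ × 9.8 m/s² × 4310 m = 1.081×10^8 Pa = 1067 atm
siltstone: 2550 kg/m³ × 9.8 m/s² × 657 m = 1.642×10^7 Pa = 162.0 atm
schist: 2690 kg/m³ × 9.8 m/s² × 8160 m = 2.151×10^8 Pa = 2123 atm
Total = 581.4 + 1067 + 162.0 + 2123 = 3933.6 atm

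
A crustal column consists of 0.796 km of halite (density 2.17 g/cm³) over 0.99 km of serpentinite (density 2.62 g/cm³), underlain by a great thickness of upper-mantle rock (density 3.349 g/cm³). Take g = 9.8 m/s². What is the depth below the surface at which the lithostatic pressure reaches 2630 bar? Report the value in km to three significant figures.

8.51 km

Pressure at base of upper layers: 2170×9.8×796 + 2620×9.8×990 = 4.235×10^7 Pa = 423.5 bar
Remaining pressure to be supplied by upper-mantle rock: 2.630×10^8 − 4.235×10^7 = 2.207×10^8 Pa
Additional depth in upper-mantle rock = 2.207×10^8 Pa / (3349 kg/m³ × 9.8 m/s²) = 6723.1 m
Total depth = 1786 m + 6723.1 m = 8509.1 m
= 8.5091 km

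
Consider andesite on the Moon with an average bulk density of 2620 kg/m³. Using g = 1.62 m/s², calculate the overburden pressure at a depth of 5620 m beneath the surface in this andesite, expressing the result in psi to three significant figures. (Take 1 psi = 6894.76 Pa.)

3460 psi

andesite: 2620 kg/m³ × 1.62 m/s² × 5620 m = 2.385×10^7 Pa = 3460 psi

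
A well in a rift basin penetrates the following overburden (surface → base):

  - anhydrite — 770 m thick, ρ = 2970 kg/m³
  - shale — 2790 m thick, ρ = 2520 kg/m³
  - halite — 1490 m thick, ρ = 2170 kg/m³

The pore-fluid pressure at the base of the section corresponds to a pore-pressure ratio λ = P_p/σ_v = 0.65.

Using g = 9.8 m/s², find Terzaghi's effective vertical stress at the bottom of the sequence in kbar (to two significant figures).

Overburden (lithostatic) stress σ_v:
anhydrite: 2970 kg/m³ × 9.8 m/s² × 770 m = 2.241×10^7 Pa = 22.41 MPa
shale: 2520 kg/m³ × 9.8 m/s² × 2790 m = 6.890×10^7 Pa = 68.90 MPa
halite: 2170 kg/m³ × 9.8 m/s² × 1490 m = 3.169×10^7 Pa = 31.69 MPa
Total = 22.41 + 68.90 + 31.69 = 123.00 MPa
Pore pressure P_p = λ·σ_v = 0.65 × 123.0 MPa = 79.95 MPa
Effective stress σ' = σ_v − P_p = 123.0 − 79.95 = 43.050 MPa = 0.43050 kbar

0.43 kbar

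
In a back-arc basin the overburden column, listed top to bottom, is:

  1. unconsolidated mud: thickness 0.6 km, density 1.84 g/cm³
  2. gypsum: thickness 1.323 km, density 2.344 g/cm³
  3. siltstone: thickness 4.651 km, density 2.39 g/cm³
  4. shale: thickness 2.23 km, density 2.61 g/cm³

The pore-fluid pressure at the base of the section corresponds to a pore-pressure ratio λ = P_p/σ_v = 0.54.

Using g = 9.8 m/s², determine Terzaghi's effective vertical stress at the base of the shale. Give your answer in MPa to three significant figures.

95.3 MPa

Overburden (lithostatic) stress σ_v:
unconsolidated mud: 1840 kg/m³ × 9.8 m/s² × 600 m = 1.082×10^7 Pa = 10.82 MPa
gypsum: 2344 kg/m³ × 9.8 m/s² × 1323 m = 3.039×10^7 Pa = 30.39 MPa
siltstone: 2390 kg/m³ × 9.8 m/s² × 4651 m = 1.089×10^8 Pa = 108.9 MPa
shale: 2610 kg/m³ × 9.8 m/s² × 2230 m = 5.704×10^7 Pa = 57.04 MPa
Total = 10.82 + 30.39 + 108.9 + 57.04 = 207.18 MPa
Pore pressure P_p = λ·σ_v = 0.54 × 207.2 MPa = 111.9 MPa
Effective stress σ' = σ_v − P_p = 207.2 − 111.9 = 95.305 MPa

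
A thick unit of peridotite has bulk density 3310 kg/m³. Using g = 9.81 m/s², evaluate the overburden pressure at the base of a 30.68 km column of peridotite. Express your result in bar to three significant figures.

peridotite: 3310 kg/m³ × 9.81 m/s² × 30680 m = 9.962×10^8 Pa = 9962 bar

9960 bar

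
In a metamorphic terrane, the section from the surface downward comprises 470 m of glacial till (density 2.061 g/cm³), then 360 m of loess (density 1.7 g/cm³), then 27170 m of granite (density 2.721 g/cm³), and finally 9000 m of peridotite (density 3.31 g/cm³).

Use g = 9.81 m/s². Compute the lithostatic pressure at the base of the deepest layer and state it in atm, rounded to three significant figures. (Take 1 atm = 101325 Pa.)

glacial till: 2061 kg/m³ × 9.81 m/s² × 470 m = 9.503×10^6 Pa = 93.78 atm
loess: 1700 kg/m³ × 9.81 m/s² × 360 m = 6.004×10^6 Pa = 59.25 atm
granite: 2721 kg/m³ × 9.81 m/s² × 27170 m = 7.252×10^8 Pa = 7158 atm
peridotite: 3310 kg/m³ × 9.81 m/s² × 9000 m = 2.922×10^8 Pa = 2884 atm
Total = 93.78 + 59.25 + 7158 + 2884 = 10195 atm

10200 atm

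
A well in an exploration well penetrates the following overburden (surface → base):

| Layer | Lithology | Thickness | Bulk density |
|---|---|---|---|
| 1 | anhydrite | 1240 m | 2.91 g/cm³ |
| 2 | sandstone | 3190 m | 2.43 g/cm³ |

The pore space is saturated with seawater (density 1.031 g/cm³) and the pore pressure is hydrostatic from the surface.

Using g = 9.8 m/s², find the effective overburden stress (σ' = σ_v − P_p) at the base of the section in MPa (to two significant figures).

67 MPa

Overburden (lithostatic) stress σ_v:
anhydrite: 2910 kg/m³ × 9.8 m/s² × 1240 m = 3.536×10^7 Pa = 35.36 MPa
sandstone: 2430 kg/m³ × 9.8 m/s² × 3190 m = 7.597×10^7 Pa = 75.97 MPa
Total = 35.36 + 75.97 = 111.33 MPa
Pore pressure P_p = 1031 kg/m³ × 9.8 m/s² × 4430 m = 4.476×10^7 Pa = 44.76 MPa
Effective stress σ' = σ_v − P_p = 111.3 − 44.76 = 66.569 MPa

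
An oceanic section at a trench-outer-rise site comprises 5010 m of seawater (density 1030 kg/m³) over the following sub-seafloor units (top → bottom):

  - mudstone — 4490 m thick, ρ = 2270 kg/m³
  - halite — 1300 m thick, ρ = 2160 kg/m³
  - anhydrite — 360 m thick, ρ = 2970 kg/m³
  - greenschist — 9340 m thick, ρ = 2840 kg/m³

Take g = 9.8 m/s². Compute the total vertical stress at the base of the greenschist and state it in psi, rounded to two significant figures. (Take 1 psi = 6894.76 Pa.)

seawater: 1030 kg/m³ × 9.8 m/s² × 5010 m = 5.057×10^7 Pa = 7335 psi
mudstone: 2270 kg/m³ × 9.8 m/s² × 4490 m = 9.988×10^7 Pa = 14487 psi
halite: 2160 kg/m³ × 9.8 m/s² × 1300 m = 2.752×10^7 Pa = 3991 psi
anhydrite: 2970 kg/m³ × 9.8 m/s² × 360 m = 1.048×10^7 Pa = 1520 psi
greenschist: 2840 kg/m³ × 9.8 m/s² × 9340 m = 2.600×10^8 Pa = 37703 psi
Total = 7335 + 14487 + 3991 + 1520 + 37703 = 65035 psi

65000 psi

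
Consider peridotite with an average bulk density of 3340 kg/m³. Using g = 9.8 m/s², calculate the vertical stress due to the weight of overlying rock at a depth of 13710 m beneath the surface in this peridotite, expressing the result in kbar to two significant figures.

4.5 kbar

peridotite: 3340 kg/m³ × 9.8 m/s² × 13710 m = 4.488×10^8 Pa = 4.488 kbar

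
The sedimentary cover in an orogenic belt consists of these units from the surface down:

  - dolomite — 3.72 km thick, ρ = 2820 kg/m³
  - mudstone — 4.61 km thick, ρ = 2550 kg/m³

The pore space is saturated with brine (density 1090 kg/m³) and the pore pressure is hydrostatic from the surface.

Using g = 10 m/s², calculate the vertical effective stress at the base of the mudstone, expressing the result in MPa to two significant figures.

130 MPa

Overburden (lithostatic) stress σ_v:
dolomite: 2820 kg/m³ × 10 m/s² × 3720 m = 1.049×10^8 Pa = 104.9 MPa
mudstone: 2550 kg/m³ × 10 m/s² × 4610 m = 1.176×10^8 Pa = 117.6 MPa
Total = 104.9 + 117.6 = 222.46 MPa
Pore pressure P_p = 1090 kg/m³ × 10 m/s² × 8330 m = 9.080×10^7 Pa = 90.80 MPa
Effective stress σ' = σ_v − P_p = 222.5 − 90.80 = 131.66 MPa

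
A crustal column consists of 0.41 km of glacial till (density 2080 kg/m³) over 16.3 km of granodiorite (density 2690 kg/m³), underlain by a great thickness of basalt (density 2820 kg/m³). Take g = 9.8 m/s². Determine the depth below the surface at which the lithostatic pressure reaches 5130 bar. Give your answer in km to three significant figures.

19.4 km

Pressure at base of upper layers: 2080×9.8×410 + 2690×9.8×16300 = 4.381×10^8 Pa = 4381 bar
Remaining pressure to be supplied by basalt: 5.130×10^8 − 4.381×10^8 = 7.494×10^7 Pa
Additional depth in basalt = 7.494×10^7 Pa / (2820 kg/m³ × 9.8 m/s²) = 2711.8 m
Total depth = 16710 m + 2711.8 m = 19422 m
= 19.422 km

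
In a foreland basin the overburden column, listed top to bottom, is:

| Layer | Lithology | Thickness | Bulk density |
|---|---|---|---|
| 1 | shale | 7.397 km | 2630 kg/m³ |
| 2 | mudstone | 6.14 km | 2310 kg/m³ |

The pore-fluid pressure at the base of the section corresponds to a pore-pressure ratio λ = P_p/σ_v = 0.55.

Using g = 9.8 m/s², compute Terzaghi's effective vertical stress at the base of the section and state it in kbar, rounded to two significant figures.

Overburden (lithostatic) stress σ_v:
shale: 2630 kg/m³ × 9.8 m/s² × 7397 m = 1.907×10^8 Pa = 190.7 MPa
mudstone: 2310 kg/m³ × 9.8 m/s² × 6140 m = 1.390×10^8 Pa = 139.0 MPa
Total = 190.7 + 139.0 = 329.65 MPa
Pore pressure P_p = λ·σ_v = 0.55 × 329.6 MPa = 181.3 MPa
Effective stress σ' = σ_v − P_p = 329.6 − 181.3 = 148.34 MPa = 1.4834 kbar

1.5 kbar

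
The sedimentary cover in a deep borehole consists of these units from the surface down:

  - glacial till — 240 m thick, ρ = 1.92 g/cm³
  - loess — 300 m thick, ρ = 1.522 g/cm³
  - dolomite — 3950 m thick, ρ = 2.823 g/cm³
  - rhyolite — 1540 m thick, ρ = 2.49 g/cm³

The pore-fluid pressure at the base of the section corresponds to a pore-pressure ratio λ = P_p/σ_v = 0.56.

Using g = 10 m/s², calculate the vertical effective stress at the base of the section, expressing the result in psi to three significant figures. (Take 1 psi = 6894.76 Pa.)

10100 psi

Overburden (lithostatic) stress σ_v:
glacial till: 1920 kg/m³ × 10 m/s² × 240 m = 4.608×10^6 Pa = 4.608 MPa
loess: 1522 kg/m³ × 10 m/s² × 300 m = 4.566×10^6 Pa = 4.566 MPa
dolomite: 2823 kg/m³ × 10 m/s² × 3950 m = 1.115×10^8 Pa = 111.5 MPa
rhyolite: 2490 kg/m³ × 10 m/s² × 1540 m = 3.835×10^7 Pa = 38.35 MPa
Total = 4.608 + 4.566 + 111.5 + 38.35 = 159.03 MPa
Pore pressure P_p = λ·σ_v = 0.56 × 159.0 MPa = 89.06 MPa
Effective stress σ' = σ_v − P_p = 159.0 − 89.06 = 69.973 MPa = 10149 psi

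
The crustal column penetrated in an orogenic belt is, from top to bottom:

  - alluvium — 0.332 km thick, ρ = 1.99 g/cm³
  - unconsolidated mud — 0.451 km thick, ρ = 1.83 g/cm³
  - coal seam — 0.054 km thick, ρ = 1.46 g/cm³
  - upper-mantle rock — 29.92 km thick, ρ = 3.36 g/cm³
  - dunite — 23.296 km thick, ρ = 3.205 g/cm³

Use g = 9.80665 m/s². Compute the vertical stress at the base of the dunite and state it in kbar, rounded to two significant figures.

alluvium: 1990 kg/m³ × 9.80665 m/s² × 332 m = 6.479×10^6 Pa = 0.06479 kbar
unconsolidated mud: 1830 kg/m³ × 9.80665 m/s² × 451 m = 8.094×10^6 Pa = 0.08094 kbar
coal seam: 1460 kg/m³ × 9.80665 m/s² × 54 m = 7.732×10^5 Pa = 7.732×10^-3 kbar
upper-mantle rock: 3360 kg/m³ × 9.80665 m/s² × 29920 m = 9.859×10^8 Pa = 9.859 kbar
dunite: 3205 kg/m³ × 9.80665 m/s² × 23296 m = 7.322×10^8 Pa = 7.322 kbar
Total = 0.06479 + 0.08094 + 7.732×10^-3 + 9.859 + 7.322 = 17.334 kbar

17 kbar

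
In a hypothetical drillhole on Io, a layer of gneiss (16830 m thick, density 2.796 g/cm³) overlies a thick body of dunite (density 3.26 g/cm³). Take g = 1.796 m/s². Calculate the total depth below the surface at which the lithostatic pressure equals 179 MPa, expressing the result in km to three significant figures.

Pressure at base of upper layers: 2796×1.796×16830 = 8.451×10^7 Pa = 84.51 MPa
Remaining pressure to be supplied by dunite: 1.790×10^8 − 8.451×10^7 = 9.449×10^7 Pa
Additional depth in dunite = 9.449×10^7 Pa / (3260 kg/m³ × 1.796 m/s²) = 16138 m
Total depth = 16830 m + 16138 m = 32968 m
= 32.968 km

33.0 km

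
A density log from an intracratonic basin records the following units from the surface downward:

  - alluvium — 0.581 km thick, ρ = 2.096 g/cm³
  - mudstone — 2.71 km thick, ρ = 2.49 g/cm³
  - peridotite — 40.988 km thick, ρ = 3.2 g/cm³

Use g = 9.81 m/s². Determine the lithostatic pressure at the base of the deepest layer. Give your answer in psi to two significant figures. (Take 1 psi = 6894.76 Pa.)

alluvium: 2096 kg/m³ × 9.81 m/s² × 581 m = 1.195×10^7 Pa = 1733 psi
mudstone: 2490 kg/m³ × 9.81 m/s² × 2710 m = 6.620×10^7 Pa = 9601 psi
peridotite: 3200 kg/m³ × 9.81 m/s² × 40988 m = 1.287×10^9 Pa = 1.866×10^5 psi
Total = 1733 + 9601 + 1.866×10^5 = 1.9795×10^5 psi

200000 psi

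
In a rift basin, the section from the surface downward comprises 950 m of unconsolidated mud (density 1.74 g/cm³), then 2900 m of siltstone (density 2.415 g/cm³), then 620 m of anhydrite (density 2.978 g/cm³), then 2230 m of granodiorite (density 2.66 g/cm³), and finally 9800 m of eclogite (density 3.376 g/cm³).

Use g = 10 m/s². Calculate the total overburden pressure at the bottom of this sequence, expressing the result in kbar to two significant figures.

5.0 kbar

unconsolidated mud: 1740 kg/m³ × 10 m/s² × 950 m = 1.653×10^7 Pa = 0.1653 kbar
siltstone: 2415 kg/m³ × 10 m/s² × 2900 m = 7.003×10^7 Pa = 0.7004 kbar
anhydrite: 2978 kg/m³ × 10 m/s² × 620 m = 1.846×10^7 Pa = 0.1846 kbar
granodiorite: 2660 kg/m³ × 10 m/s² × 2230 m = 5.932×10^7 Pa = 0.5932 kbar
eclogite: 3376 kg/m³ × 10 m/s² × 9800 m = 3.308×10^8 Pa = 3.308 kbar
Total = 0.1653 + 0.7004 + 0.1846 + 0.5932 + 3.308 = 4.9519 kbar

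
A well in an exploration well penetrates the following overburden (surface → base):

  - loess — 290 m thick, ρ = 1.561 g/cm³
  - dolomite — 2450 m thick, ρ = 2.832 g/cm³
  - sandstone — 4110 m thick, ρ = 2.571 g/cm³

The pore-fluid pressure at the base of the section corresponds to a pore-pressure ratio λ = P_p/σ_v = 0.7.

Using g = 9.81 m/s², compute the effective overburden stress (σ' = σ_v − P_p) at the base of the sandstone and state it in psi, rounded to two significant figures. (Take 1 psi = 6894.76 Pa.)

7700 psi

Overburden (lithostatic) stress σ_v:
loess: 1561 kg/m³ × 9.81 m/s² × 290 m = 4.441×10^6 Pa = 4.441 MPa
dolomite: 2832 kg/m³ × 9.81 m/s² × 2450 m = 6.807×10^7 Pa = 68.07 MPa
sandstone: 2571 kg/m³ × 9.81 m/s² × 4110 m = 1.037×10^8 Pa = 103.7 MPa
Total = 4.441 + 68.07 + 103.7 = 176.17 MPa
Pore pressure P_p = λ·σ_v = 0.7 × 176.2 MPa = 123.3 MPa
Effective stress σ' = σ_v − P_p = 176.2 − 123.3 = 52.850 MPa = 7665.3 psi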